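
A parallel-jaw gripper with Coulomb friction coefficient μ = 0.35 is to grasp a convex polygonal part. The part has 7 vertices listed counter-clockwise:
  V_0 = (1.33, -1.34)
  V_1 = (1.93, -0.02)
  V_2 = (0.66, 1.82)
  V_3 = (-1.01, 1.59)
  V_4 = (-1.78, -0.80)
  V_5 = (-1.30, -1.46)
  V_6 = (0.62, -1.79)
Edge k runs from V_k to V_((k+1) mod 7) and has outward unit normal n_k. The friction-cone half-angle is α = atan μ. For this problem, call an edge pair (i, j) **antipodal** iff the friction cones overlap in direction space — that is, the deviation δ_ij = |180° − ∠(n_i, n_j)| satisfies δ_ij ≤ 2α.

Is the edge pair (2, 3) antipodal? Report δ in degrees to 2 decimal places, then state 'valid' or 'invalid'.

α = atan 0.35 = 19.29°;  2α = 38.58°
edge 2: e_2 = (-1.67, -0.23);  n_2 = (-0.1364, +0.9906)
edge 3: e_3 = (-0.77, -2.39);  n_3 = (-0.9518, +0.3067)
∠(n_2, n_3) = 64.30°
δ = |180° − 64.30°| = 115.70°
115.70° > 2α = 38.58°  →  invalid

δ = 115.70°, invalid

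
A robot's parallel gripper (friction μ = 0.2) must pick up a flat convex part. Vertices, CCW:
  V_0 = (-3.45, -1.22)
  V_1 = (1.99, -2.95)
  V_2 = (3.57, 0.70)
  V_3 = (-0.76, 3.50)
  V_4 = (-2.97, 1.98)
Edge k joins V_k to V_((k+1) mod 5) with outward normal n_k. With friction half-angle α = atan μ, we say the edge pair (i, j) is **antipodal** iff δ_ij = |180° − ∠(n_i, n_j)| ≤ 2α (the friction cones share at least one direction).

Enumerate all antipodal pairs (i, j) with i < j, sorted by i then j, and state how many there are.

count = 2; pairs: (0,2), (1,4)

α = atan 0.2 = 11.31°;  2α = 22.62°
n_0 = (-0.3031, -0.9530)
n_1 = (+0.9177, -0.3973)
n_2 = (+0.5430, +0.8397)
n_3 = (-0.5667, +0.8239)
n_4 = (-0.9889, +0.1483)
  (0,1): δ = 95.77°  ·
  (0,2): δ = 15.25°  ✓
  (0,3): δ = 52.16°  ·
  (0,4): δ = 99.11°  ·
  (1,2): δ = 99.48°  ·
  (1,3): δ = 32.07°  ·
  (1,4): δ = 14.88°  ✓
  (2,3): δ = 112.59°  ·
  (2,4): δ = 65.64°  ·
  (3,4): δ = 133.05°  ·
antipodal pairs: 2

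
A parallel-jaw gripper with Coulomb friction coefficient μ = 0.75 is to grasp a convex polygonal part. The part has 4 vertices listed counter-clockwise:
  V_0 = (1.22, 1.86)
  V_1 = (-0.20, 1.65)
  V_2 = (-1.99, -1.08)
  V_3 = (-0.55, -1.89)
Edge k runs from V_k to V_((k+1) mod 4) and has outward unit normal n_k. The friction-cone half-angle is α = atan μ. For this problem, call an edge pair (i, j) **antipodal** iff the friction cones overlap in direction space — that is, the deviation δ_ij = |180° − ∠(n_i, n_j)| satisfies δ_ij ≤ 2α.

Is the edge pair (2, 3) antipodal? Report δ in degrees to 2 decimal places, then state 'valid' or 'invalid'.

α = atan 0.75 = 36.87°;  2α = 73.74°
edge 2: e_2 = (+1.44, -0.81);  n_2 = (-0.4903, -0.8716)
edge 3: e_3 = (+1.77, +3.75);  n_3 = (+0.9043, -0.4268)
∠(n_2, n_3) = 94.09°
δ = |180° − 94.09°| = 85.91°
85.91° > 2α = 73.74°  →  invalid

δ = 85.91°, invalid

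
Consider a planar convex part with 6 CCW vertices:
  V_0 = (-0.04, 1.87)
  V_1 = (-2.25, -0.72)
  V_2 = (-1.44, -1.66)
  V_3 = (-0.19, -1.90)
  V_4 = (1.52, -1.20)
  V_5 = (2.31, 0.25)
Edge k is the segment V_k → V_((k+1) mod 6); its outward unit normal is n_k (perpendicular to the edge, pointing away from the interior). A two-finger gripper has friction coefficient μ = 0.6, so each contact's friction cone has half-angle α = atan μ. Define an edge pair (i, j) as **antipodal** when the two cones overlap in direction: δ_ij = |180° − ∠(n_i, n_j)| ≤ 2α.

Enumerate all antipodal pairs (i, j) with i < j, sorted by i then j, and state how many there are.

count = 6; pairs: (0,2), (0,3), (0,4), (1,5), (2,5), (3,5)

α = atan 0.6 = 30.96°;  2α = 61.93°
n_0 = (-0.7607, +0.6491)
n_1 = (-0.7575, -0.6528)
n_2 = (-0.1886, -0.9821)
n_3 = (+0.3788, -0.9255)
n_4 = (+0.8781, -0.4784)
n_5 = (+0.5676, +0.8233)
  (0,1): δ = 98.77°  ·
  (0,2): δ = 60.40°  ✓
  (0,3): δ = 27.26°  ✓
  (0,4): δ = 11.89°  ✓
  (0,5): δ = 95.89°  ·
  (1,2): δ = 141.62°  ·
  (1,3): δ = 108.49°  ·
  (1,4): δ = 69.33°  ·
  (1,5): δ = 14.67°  ✓
  (2,3): δ = 146.87°  ·
  (2,4): δ = 107.71°  ·
  (2,5): δ = 23.71°  ✓
  (3,4): δ = 140.84°  ·
  (3,5): δ = 56.84°  ✓
  (4,5): δ = 96.00°  ·
antipodal pairs: 6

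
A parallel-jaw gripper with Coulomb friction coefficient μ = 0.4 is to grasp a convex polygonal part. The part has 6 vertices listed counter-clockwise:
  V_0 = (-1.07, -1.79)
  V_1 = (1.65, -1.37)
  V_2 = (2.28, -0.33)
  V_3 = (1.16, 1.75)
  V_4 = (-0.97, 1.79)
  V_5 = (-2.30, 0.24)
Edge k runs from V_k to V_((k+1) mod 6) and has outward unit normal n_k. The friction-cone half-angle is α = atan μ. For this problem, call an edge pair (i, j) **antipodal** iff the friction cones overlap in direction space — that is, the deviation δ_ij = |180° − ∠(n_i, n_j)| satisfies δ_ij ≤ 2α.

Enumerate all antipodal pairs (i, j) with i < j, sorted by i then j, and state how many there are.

α = atan 0.4 = 21.80°;  2α = 43.60°
n_0 = (+0.1526, -0.9883)
n_1 = (+0.8553, -0.5181)
n_2 = (+0.8805, +0.4741)
n_3 = (+0.0188, +0.9998)
n_4 = (-0.7589, +0.6512)
n_5 = (-0.8553, -0.5182)
  (0,1): δ = 129.98°  ·
  (0,2): δ = 70.48°  ·
  (0,3): δ = 9.85°  ✓
  (0,4): δ = 40.59°  ✓
  (0,5): δ = 112.43°  ·
  (1,2): δ = 120.49°  ·
  (1,3): δ = 59.87°  ·
  (1,4): δ = 9.43°  ✓
  (1,5): δ = 62.42°  ·
  (2,3): δ = 119.38°  ·
  (2,4): δ = 68.93°  ·
  (2,5): δ = 2.91°  ✓
  (3,4): δ = 129.56°  ·
  (3,5): δ = 57.71°  ·
  (4,5): δ = 108.16°  ·
antipodal pairs: 4

count = 4; pairs: (0,3), (0,4), (1,4), (2,5)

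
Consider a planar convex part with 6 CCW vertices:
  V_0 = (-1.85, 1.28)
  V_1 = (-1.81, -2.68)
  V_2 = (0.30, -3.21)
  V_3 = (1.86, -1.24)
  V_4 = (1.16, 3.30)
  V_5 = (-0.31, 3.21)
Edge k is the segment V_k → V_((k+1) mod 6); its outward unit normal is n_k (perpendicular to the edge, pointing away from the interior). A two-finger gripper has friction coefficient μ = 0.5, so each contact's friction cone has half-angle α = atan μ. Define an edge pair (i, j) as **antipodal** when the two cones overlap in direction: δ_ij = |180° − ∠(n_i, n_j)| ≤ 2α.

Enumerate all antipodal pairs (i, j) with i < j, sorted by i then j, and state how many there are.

count = 6; pairs: (0,2), (0,3), (1,4), (2,4), (2,5), (3,5)

α = atan 0.5 = 26.57°;  2α = 53.13°
n_0 = (-0.9999, -0.0101)
n_1 = (-0.2436, -0.9699)
n_2 = (+0.7840, -0.6208)
n_3 = (+0.9883, +0.1524)
n_4 = (-0.0611, +0.9981)
n_5 = (-0.7817, +0.6237)
  (0,1): δ = 104.68°  ·
  (0,2): δ = 38.95°  ✓
  (0,3): δ = 8.19°  ✓
  (0,4): δ = 92.92°  ·
  (0,5): δ = 140.83°  ·
  (1,2): δ = 114.27°  ·
  (1,3): δ = 67.13°  ·
  (1,4): δ = 17.60°  ✓
  (1,5): δ = 65.51°  ·
  (2,3): δ = 132.86°  ·
  (2,4): δ = 48.12°  ✓
  (2,5): δ = 0.21°  ✓
  (3,4): δ = 95.26°  ·
  (3,5): δ = 47.35°  ✓
  (4,5): δ = 132.09°  ·
antipodal pairs: 6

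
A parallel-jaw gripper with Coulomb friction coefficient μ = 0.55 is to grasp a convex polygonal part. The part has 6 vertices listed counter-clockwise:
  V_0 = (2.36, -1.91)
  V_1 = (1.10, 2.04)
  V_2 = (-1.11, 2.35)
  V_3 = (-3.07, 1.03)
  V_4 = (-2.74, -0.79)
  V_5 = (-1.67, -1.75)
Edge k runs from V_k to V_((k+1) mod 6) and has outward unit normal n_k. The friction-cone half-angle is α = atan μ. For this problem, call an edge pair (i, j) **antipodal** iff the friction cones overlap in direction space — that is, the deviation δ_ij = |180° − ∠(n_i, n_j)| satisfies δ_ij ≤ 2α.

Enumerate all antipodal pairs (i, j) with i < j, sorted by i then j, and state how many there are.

α = atan 0.55 = 28.81°;  2α = 57.62°
n_0 = (+0.9527, +0.3039)
n_1 = (+0.1389, +0.9903)
n_2 = (-0.5586, +0.8294)
n_3 = (-0.9840, -0.1784)
n_4 = (-0.6678, -0.7443)
n_5 = (-0.0397, -0.9992)
  (0,1): δ = 115.68°  ·
  (0,2): δ = 73.73°  ·
  (0,3): δ = 7.41°  ✓
  (0,4): δ = 30.41°  ✓
  (0,5): δ = 70.03°  ·
  (1,2): δ = 138.06°  ·
  (1,3): δ = 71.74°  ·
  (1,4): δ = 33.91°  ✓
  (1,5): δ = 5.71°  ✓
  (2,3): δ = 113.68°  ·
  (2,4): δ = 75.86°  ·
  (2,5): δ = 36.23°  ✓
  (3,4): δ = 142.18°  ·
  (3,5): δ = 102.55°  ·
  (4,5): δ = 140.38°  ·
antipodal pairs: 5

count = 5; pairs: (0,3), (0,4), (1,4), (1,5), (2,5)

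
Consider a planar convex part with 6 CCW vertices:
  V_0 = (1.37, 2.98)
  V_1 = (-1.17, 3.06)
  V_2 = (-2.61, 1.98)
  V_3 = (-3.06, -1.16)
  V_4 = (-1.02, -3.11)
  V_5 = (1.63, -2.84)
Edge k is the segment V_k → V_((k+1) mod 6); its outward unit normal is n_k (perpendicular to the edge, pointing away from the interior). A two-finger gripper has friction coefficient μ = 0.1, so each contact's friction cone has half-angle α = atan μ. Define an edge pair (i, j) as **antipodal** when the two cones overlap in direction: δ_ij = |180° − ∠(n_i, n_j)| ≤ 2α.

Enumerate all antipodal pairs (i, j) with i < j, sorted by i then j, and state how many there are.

α = atan 0.1 = 5.71°;  2α = 11.42°
n_0 = (+0.0315, +0.9995)
n_1 = (-0.6000, +0.8000)
n_2 = (-0.9899, +0.1419)
n_3 = (-0.6910, -0.7229)
n_4 = (+0.1014, -0.9948)
n_5 = (+0.9990, +0.0446)
  (0,1): δ = 141.33°  ·
  (0,2): δ = 96.35°  ·
  (0,3): δ = 41.90°  ·
  (0,4): δ = 7.62°  ✓
  (0,5): δ = 94.36°  ·
  (1,2): δ = 135.03°  ·
  (1,3): δ = 80.58°  ·
  (1,4): δ = 31.05°  ·
  (1,5): δ = 55.69°  ·
  (2,3): δ = 125.55°  ·
  (2,4): δ = 76.03°  ·
  (2,5): δ = 10.71°  ✓
  (3,4): δ = 130.47°  ·
  (3,5): δ = 43.73°  ·
  (4,5): δ = 93.26°  ·
antipodal pairs: 2

count = 2; pairs: (0,4), (2,5)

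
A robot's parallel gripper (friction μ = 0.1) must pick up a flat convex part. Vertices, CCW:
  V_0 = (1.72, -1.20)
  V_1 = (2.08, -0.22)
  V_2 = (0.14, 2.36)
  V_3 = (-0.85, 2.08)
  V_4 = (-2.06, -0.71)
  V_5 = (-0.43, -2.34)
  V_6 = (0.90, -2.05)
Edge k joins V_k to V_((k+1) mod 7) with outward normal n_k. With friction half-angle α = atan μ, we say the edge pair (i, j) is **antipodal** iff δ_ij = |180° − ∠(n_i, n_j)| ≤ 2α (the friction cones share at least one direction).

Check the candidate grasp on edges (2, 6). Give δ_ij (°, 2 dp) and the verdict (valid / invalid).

δ = 30.24°, invalid

α = atan 0.1 = 5.71°;  2α = 11.42°
edge 2: e_2 = (-0.99, -0.28);  n_2 = (-0.2722, +0.9623)
edge 6: e_6 = (+0.82, +0.85);  n_6 = (+0.7197, -0.6943)
∠(n_2, n_6) = 149.76°
δ = |180° − 149.76°| = 30.24°
30.24° > 2α = 11.42°  →  invalid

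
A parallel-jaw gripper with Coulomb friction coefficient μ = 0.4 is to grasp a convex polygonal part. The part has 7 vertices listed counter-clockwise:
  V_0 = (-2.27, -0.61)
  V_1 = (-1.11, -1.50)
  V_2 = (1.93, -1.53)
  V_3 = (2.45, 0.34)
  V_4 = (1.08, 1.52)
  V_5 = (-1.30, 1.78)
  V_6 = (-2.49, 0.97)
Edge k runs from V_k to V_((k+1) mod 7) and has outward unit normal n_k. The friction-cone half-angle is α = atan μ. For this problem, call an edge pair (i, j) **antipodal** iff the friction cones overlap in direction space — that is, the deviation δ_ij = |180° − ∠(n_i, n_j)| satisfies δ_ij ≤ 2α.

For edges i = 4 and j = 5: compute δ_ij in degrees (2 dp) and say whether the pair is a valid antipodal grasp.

α = atan 0.4 = 21.80°;  2α = 43.60°
edge 4: e_4 = (-2.38, +0.26);  n_4 = (+0.1086, +0.9941)
edge 5: e_5 = (-1.19, -0.81);  n_5 = (-0.5627, +0.8267)
∠(n_4, n_5) = 40.48°
δ = |180° − 40.48°| = 139.52°
139.52° > 2α = 43.60°  →  invalid

δ = 139.52°, invalid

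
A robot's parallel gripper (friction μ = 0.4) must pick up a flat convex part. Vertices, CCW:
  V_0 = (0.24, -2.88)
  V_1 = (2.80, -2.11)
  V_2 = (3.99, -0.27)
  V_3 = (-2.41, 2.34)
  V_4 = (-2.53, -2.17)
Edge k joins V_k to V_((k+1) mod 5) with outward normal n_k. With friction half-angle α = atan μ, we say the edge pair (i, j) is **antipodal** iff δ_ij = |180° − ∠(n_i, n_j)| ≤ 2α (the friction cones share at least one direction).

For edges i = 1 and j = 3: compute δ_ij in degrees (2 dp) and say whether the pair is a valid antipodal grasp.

α = atan 0.4 = 21.80°;  2α = 43.60°
edge 1: e_1 = (+1.19, +1.84);  n_1 = (+0.8397, -0.5431)
edge 3: e_3 = (-0.12, -4.51);  n_3 = (-0.9996, +0.0266)
∠(n_1, n_3) = 148.63°
δ = |180° − 148.63°| = 31.37°
31.37° ≤ 2α = 43.60°  →  valid

δ = 31.37°, valid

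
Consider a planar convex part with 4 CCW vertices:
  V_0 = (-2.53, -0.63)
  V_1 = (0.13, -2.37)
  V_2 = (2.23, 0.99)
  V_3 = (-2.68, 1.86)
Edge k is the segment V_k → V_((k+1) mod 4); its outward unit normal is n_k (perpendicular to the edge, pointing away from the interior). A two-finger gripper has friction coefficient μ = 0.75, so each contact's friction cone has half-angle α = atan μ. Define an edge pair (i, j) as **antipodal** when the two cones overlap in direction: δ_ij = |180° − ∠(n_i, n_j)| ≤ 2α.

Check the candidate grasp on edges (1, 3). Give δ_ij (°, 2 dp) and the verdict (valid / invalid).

δ = 35.45°, valid

α = atan 0.75 = 36.87°;  2α = 73.74°
edge 1: e_1 = (+2.10, +3.36);  n_1 = (+0.8480, -0.5300)
edge 3: e_3 = (+0.15, -2.49);  n_3 = (-0.9982, -0.0601)
∠(n_1, n_3) = 144.55°
δ = |180° − 144.55°| = 35.45°
35.45° ≤ 2α = 73.74°  →  valid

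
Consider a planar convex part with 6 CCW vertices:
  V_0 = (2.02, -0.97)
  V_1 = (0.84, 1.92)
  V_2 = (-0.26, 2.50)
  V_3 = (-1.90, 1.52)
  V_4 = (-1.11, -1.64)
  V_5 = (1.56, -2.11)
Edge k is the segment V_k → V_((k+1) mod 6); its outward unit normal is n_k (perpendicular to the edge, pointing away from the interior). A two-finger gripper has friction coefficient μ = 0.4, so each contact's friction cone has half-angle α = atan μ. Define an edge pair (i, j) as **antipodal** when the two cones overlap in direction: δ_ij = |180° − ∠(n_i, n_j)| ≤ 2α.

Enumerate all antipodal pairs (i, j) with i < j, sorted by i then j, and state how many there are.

count = 5; pairs: (0,3), (1,4), (2,4), (2,5), (3,5)

α = atan 0.4 = 21.80°;  2α = 43.60°
n_0 = (+0.9258, +0.3780)
n_1 = (+0.4664, +0.8846)
n_2 = (-0.5130, +0.8584)
n_3 = (-0.9701, -0.2425)
n_4 = (-0.1734, -0.9849)
n_5 = (+0.9274, -0.3742)
  (0,1): δ = 140.01°  ·
  (0,2): δ = 81.35°  ·
  (0,3): δ = 8.17°  ✓
  (0,4): δ = 57.81°  ·
  (0,5): δ = 135.82°  ·
  (1,2): δ = 121.34°  ·
  (1,3): δ = 48.16°  ·
  (1,4): δ = 17.82°  ✓
  (1,5): δ = 95.83°  ·
  (2,3): δ = 106.82°  ·
  (2,4): δ = 40.84°  ✓
  (2,5): δ = 37.16°  ✓
  (3,4): δ = 114.02°  ·
  (3,5): δ = 36.01°  ✓
  (4,5): δ = 101.99°  ·
antipodal pairs: 5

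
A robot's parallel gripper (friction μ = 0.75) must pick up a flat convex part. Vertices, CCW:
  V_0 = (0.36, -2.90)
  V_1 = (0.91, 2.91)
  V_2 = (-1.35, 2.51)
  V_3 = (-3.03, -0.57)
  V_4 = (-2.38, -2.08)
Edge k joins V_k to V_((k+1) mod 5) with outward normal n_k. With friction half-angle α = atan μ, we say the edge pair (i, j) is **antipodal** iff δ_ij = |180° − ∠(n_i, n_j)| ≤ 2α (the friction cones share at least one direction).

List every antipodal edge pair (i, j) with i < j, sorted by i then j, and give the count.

α = atan 0.75 = 36.87°;  2α = 73.74°
n_0 = (+0.9955, -0.0942)
n_1 = (-0.1743, +0.9847)
n_2 = (-0.8779, +0.4789)
n_3 = (-0.9185, -0.3954)
n_4 = (-0.2867, -0.9580)
  (0,1): δ = 74.56°  ·
  (0,2): δ = 23.20°  ✓
  (0,3): δ = 28.70°  ✓
  (0,4): δ = 78.75°  ·
  (1,2): δ = 128.65°  ·
  (1,3): δ = 76.75°  ·
  (1,4): δ = 26.70°  ✓
  (2,3): δ = 128.10°  ·
  (2,4): δ = 78.05°  ·
  (3,4): δ = 129.95°  ·
antipodal pairs: 3

count = 3; pairs: (0,2), (0,3), (1,4)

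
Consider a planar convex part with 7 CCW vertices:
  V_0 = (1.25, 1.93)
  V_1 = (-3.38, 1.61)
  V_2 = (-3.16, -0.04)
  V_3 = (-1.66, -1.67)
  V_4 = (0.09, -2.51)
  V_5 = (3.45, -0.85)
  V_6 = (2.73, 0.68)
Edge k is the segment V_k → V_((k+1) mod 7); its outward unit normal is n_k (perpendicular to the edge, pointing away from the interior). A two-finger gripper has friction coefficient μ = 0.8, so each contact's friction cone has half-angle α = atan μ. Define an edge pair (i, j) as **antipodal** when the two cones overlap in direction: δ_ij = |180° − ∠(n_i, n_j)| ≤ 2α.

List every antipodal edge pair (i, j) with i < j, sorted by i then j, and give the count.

count = 11; pairs: (0,2), (0,3), (0,4), (1,4), (1,5), (1,6), (2,5), (2,6), (3,5), (3,6), (4,6)

α = atan 0.8 = 38.66°;  2α = 77.32°
n_0 = (-0.0689, +0.9976)
n_1 = (-0.9912, -0.1322)
n_2 = (-0.7358, -0.6772)
n_3 = (-0.4327, -0.9015)
n_4 = (+0.4429, -0.8966)
n_5 = (+0.9048, +0.4258)
n_6 = (+0.6452, +0.7640)
  (0,1): δ = 86.36°  ·
  (0,2): δ = 51.33°  ✓
  (0,3): δ = 29.59°  ✓
  (0,4): δ = 22.34°  ✓
  (0,5): δ = 111.25°  ·
  (0,6): δ = 135.86°  ·
  (1,2): δ = 144.97°  ·
  (1,3): δ = 123.24°  ·
  (1,4): δ = 71.30°  ✓
  (1,5): δ = 17.61°  ✓
  (1,6): δ = 42.22°  ✓
  (2,3): δ = 158.26°  ·
  (2,4): δ = 106.33°  ·
  (2,5): δ = 17.42°  ✓
  (2,6): δ = 7.19°  ✓
  (3,4): δ = 128.07°  ·
  (3,5): δ = 39.16°  ✓
  (3,6): δ = 14.54°  ✓
  (4,5): δ = 91.09°  ·
  (4,6): δ = 66.48°  ✓
  (5,6): δ = 155.39°  ·
antipodal pairs: 11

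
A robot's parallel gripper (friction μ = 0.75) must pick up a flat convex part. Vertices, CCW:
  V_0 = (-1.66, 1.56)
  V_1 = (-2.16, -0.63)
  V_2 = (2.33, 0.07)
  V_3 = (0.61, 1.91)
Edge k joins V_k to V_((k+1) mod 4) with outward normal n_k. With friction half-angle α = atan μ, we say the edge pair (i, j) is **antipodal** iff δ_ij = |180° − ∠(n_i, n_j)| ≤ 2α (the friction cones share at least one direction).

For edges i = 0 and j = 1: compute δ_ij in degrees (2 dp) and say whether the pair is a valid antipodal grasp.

δ = 68.28°, valid

α = atan 0.75 = 36.87°;  2α = 73.74°
edge 0: e_0 = (-0.50, -2.19);  n_0 = (-0.9749, +0.2226)
edge 1: e_1 = (+4.49, +0.70);  n_1 = (+0.1540, -0.9881)
∠(n_0, n_1) = 111.72°
δ = |180° − 111.72°| = 68.28°
68.28° ≤ 2α = 73.74°  →  valid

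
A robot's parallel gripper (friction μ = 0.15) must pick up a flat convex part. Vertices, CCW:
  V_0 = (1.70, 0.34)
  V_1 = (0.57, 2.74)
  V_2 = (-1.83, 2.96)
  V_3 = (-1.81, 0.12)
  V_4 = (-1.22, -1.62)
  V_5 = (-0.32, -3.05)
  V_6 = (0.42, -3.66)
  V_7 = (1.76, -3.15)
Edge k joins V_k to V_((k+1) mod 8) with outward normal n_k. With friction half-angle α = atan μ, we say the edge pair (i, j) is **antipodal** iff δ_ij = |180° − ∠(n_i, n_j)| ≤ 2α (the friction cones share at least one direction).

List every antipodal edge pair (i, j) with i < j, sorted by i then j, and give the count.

α = atan 0.15 = 8.53°;  2α = 17.06°
n_0 = (+0.9047, +0.4260)
n_1 = (+0.0913, +0.9958)
n_2 = (-1.0000, -0.0070)
n_3 = (-0.9470, -0.3211)
n_4 = (-0.8463, -0.5327)
n_5 = (-0.6361, -0.7716)
n_6 = (+0.3557, -0.9346)
n_7 = (+0.9999, +0.0172)
  (0,1): δ = 120.45°  ·
  (0,2): δ = 24.81°  ·
  (0,3): δ = 6.48°  ✓
  (0,4): δ = 6.97°  ✓
  (0,5): δ = 25.29°  ·
  (0,6): δ = 85.62°  ·
  (0,7): δ = 155.77°  ·
  (1,2): δ = 84.36°  ·
  (1,3): δ = 66.03°  ·
  (1,4): δ = 52.58°  ·
  (1,5): δ = 34.26°  ·
  (1,6): δ = 26.07°  ·
  (1,7): δ = 96.22°  ·
  (2,3): δ = 161.67°  ·
  (2,4): δ = 148.22°  ·
  (2,5): δ = 129.90°  ·
  (2,6): δ = 69.57°  ·
  (2,7): δ = 0.58°  ✓
  (3,4): δ = 166.55°  ·
  (3,5): δ = 148.23°  ·
  (3,6): δ = 87.89°  ·
  (3,7): δ = 17.75°  ·
  (4,5): δ = 161.68°  ·
  (4,6): δ = 101.35°  ·
  (4,7): δ = 31.20°  ·
  (5,6): δ = 119.66°  ·
  (5,7): δ = 49.52°  ·
  (6,7): δ = 109.85°  ·
antipodal pairs: 3

count = 3; pairs: (0,3), (0,4), (2,7)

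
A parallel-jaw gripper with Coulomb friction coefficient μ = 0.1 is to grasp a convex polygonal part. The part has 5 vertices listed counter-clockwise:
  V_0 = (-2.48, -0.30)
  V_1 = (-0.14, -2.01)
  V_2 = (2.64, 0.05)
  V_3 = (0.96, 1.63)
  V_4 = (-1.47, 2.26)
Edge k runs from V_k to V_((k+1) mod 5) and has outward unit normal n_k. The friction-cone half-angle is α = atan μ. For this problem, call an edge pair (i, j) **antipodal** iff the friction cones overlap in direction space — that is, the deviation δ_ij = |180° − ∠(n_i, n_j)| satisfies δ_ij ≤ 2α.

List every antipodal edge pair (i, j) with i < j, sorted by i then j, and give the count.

α = atan 0.1 = 5.71°;  2α = 11.42°
n_0 = (-0.5900, -0.8074)
n_1 = (+0.5954, -0.8035)
n_2 = (+0.6851, +0.7285)
n_3 = (+0.2510, +0.9680)
n_4 = (-0.9302, +0.3670)
  (0,1): δ = 107.30°  ·
  (0,2): δ = 7.08°  ✓
  (0,3): δ = 21.62°  ·
  (0,4): δ = 104.63°  ·
  (1,2): δ = 79.78°  ·
  (1,3): δ = 51.07°  ·
  (1,4): δ = 31.93°  ·
  (2,3): δ = 151.29°  ·
  (2,4): δ = 68.29°  ·
  (3,4): δ = 97.00°  ·
antipodal pairs: 1

count = 1; pairs: (0,2)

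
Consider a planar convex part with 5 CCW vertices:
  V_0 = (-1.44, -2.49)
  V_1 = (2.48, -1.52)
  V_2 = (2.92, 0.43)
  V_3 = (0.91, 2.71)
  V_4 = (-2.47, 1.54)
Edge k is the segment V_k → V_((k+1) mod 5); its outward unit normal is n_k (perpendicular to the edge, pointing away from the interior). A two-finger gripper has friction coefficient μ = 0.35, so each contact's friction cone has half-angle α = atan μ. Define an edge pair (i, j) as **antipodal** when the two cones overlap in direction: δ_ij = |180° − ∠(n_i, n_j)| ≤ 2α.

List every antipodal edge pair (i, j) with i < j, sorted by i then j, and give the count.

α = atan 0.35 = 19.29°;  2α = 38.58°
n_0 = (+0.2402, -0.9707)
n_1 = (+0.9755, -0.2201)
n_2 = (+0.7501, +0.6613)
n_3 = (-0.3271, +0.9450)
n_4 = (-0.9689, -0.2476)
  (0,1): δ = 116.61°  ·
  (0,2): δ = 62.50°  ·
  (0,3): δ = 5.19°  ✓
  (0,4): δ = 90.44°  ·
  (1,2): δ = 125.89°  ·
  (1,3): δ = 58.19°  ·
  (1,4): δ = 27.05°  ✓
  (2,3): δ = 112.31°  ·
  (2,4): δ = 27.06°  ✓
  (3,4): δ = 94.76°  ·
antipodal pairs: 3

count = 3; pairs: (0,3), (1,4), (2,4)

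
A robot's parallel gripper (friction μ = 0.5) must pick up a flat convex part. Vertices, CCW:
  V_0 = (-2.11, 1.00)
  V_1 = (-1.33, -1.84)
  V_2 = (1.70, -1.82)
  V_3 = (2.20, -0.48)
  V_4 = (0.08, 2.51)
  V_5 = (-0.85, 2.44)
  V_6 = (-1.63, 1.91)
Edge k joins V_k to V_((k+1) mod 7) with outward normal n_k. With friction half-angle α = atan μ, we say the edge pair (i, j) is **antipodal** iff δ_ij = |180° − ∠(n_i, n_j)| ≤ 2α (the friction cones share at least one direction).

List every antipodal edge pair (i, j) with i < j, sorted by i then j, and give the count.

count = 6; pairs: (0,2), (0,3), (1,4), (1,5), (2,5), (2,6)

α = atan 0.5 = 26.57°;  2α = 53.13°
n_0 = (-0.9643, -0.2648)
n_1 = (+0.0066, -1.0000)
n_2 = (+0.9369, -0.3496)
n_3 = (+0.8158, +0.5784)
n_4 = (-0.0751, +0.9972)
n_5 = (-0.5620, +0.8271)
n_6 = (-0.8845, +0.4665)
  (0,1): δ = 104.98°  ·
  (0,2): δ = 35.82°  ✓
  (0,3): δ = 19.98°  ✓
  (0,4): δ = 78.95°  ·
  (0,5): δ = 108.84°  ·
  (0,6): δ = 136.83°  ·
  (1,2): δ = 110.84°  ·
  (1,3): δ = 55.04°  ·
  (1,4): δ = 3.93°  ✓
  (1,5): δ = 33.82°  ✓
  (1,6): δ = 61.81°  ·
  (2,3): δ = 124.20°  ·
  (2,4): δ = 65.23°  ·
  (2,5): δ = 35.34°  ✓
  (2,6): δ = 7.35°  ✓
  (3,4): δ = 121.03°  ·
  (3,5): δ = 91.14°  ·
  (3,6): δ = 63.15°  ·
  (4,5): δ = 150.11°  ·
  (4,6): δ = 122.11°  ·
  (5,6): δ = 152.01°  ·
antipodal pairs: 6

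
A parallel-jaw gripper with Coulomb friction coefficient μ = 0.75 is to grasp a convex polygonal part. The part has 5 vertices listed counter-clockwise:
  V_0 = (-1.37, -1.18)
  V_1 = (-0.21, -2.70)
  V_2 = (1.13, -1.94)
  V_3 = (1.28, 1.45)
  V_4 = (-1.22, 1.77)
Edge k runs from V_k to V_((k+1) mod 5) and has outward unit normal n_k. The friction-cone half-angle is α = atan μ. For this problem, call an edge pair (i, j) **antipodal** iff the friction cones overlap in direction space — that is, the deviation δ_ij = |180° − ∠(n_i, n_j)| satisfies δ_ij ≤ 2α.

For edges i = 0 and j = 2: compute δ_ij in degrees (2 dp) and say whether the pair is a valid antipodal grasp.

δ = 39.88°, valid

α = atan 0.75 = 36.87°;  2α = 73.74°
edge 0: e_0 = (+1.16, -1.52);  n_0 = (-0.7950, -0.6067)
edge 2: e_2 = (+0.15, +3.39);  n_2 = (+0.9990, -0.0442)
∠(n_0, n_2) = 140.12°
δ = |180° − 140.12°| = 39.88°
39.88° ≤ 2α = 73.74°  →  valid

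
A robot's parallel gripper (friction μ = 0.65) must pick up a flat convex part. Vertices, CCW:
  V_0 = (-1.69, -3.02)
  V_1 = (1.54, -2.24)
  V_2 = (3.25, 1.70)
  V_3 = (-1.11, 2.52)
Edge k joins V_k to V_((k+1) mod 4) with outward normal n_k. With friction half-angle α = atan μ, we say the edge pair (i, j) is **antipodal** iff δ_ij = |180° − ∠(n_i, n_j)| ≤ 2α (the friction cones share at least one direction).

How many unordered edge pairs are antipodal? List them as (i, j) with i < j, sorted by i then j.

count = 2; pairs: (0,2), (1,3)

α = atan 0.65 = 33.02°;  2α = 66.05°
n_0 = (+0.2347, -0.9721)
n_1 = (+0.9173, -0.3981)
n_2 = (+0.1848, +0.9828)
n_3 = (-0.9946, +0.1041)
  (0,1): δ = 127.04°  ·
  (0,2): δ = 24.23°  ✓
  (0,3): δ = 70.45°  ·
  (1,2): δ = 77.19°  ·
  (1,3): δ = 17.48°  ✓
  (2,3): δ = 85.33°  ·
antipodal pairs: 2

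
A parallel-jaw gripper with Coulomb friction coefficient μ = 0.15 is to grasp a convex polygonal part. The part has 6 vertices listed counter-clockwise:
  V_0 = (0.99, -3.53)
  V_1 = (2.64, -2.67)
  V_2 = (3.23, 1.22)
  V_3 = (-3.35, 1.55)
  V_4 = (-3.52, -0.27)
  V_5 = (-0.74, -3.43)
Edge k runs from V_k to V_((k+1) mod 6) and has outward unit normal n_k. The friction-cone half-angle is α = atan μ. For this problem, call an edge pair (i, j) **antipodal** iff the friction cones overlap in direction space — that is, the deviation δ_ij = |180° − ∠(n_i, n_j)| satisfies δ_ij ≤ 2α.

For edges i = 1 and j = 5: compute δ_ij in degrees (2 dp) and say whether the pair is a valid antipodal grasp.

δ = 95.32°, invalid

α = atan 0.15 = 8.53°;  2α = 17.06°
edge 1: e_1 = (+0.59, +3.89);  n_1 = (+0.9887, -0.1500)
edge 5: e_5 = (+1.73, -0.10);  n_5 = (-0.0577, -0.9983)
∠(n_1, n_5) = 84.68°
δ = |180° − 84.68°| = 95.32°
95.32° > 2α = 17.06°  →  invalid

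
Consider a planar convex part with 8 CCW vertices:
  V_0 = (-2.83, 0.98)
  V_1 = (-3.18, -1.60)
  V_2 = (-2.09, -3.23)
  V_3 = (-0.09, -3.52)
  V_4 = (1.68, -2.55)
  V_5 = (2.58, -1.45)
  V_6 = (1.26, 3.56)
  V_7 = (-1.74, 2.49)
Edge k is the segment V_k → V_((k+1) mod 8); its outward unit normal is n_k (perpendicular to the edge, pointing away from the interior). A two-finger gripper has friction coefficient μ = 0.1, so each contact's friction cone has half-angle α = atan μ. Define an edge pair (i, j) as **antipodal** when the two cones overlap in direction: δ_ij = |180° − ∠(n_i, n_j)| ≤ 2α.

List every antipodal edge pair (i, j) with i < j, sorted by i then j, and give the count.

α = atan 0.1 = 5.71°;  2α = 11.42°
n_0 = (-0.9909, +0.1344)
n_1 = (-0.8313, -0.5559)
n_2 = (-0.1435, -0.9897)
n_3 = (+0.4806, -0.8769)
n_4 = (+0.7740, -0.6332)
n_5 = (+0.9670, +0.2548)
n_6 = (-0.3359, +0.9419)
n_7 = (-0.8108, +0.5853)
  (0,1): δ = 138.50°  ·
  (0,2): δ = 90.52°  ·
  (0,3): δ = 53.55°  ·
  (0,4): δ = 31.56°  ·
  (0,5): δ = 22.49°  ·
  (0,6): δ = 117.36°  ·
  (0,7): δ = 151.90°  ·
  (1,2): δ = 132.02°  ·
  (1,3): δ = 95.05°  ·
  (1,4): δ = 73.06°  ·
  (1,5): δ = 19.01°  ·
  (1,6): δ = 75.86°  ·
  (1,7): δ = 110.41°  ·
  (2,3): δ = 143.03°  ·
  (2,4): δ = 121.04°  ·
  (2,5): δ = 66.99°  ·
  (2,6): δ = 27.88°  ·
  (2,7): δ = 62.43°  ·
  (3,4): δ = 158.01°  ·
  (3,5): δ = 103.96°  ·
  (3,6): δ = 9.09°  ✓
  (3,7): δ = 25.45°  ·
  (4,5): δ = 125.95°  ·
  (4,6): δ = 31.08°  ·
  (4,7): δ = 3.47°  ✓
  (5,6): δ = 85.13°  ·
  (5,7): δ = 50.58°  ·
  (6,7): δ = 145.45°  ·
antipodal pairs: 2

count = 2; pairs: (3,6), (4,7)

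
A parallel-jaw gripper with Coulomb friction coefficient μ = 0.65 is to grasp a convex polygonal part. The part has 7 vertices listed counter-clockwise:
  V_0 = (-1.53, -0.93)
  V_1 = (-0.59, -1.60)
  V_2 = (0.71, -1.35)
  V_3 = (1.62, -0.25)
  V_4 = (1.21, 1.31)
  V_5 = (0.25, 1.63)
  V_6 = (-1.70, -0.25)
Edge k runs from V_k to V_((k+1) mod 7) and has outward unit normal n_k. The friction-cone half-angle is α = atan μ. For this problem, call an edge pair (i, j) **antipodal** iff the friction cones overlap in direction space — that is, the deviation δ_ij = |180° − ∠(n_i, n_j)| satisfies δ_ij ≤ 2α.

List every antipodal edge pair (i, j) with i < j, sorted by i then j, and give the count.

α = atan 0.65 = 33.02°;  2α = 66.05°
n_0 = (-0.5804, -0.8143)
n_1 = (+0.1888, -0.9820)
n_2 = (+0.7705, -0.6374)
n_3 = (+0.9672, +0.2542)
n_4 = (+0.3162, +0.9487)
n_5 = (-0.6941, +0.7199)
n_6 = (-0.9701, -0.2425)
  (0,1): δ = 133.63°  ·
  (0,2): δ = 94.12°  ·
  (0,3): δ = 39.79°  ✓
  (0,4): δ = 17.05°  ✓
  (0,5): δ = 79.43°  ·
  (0,6): δ = 139.52°  ·
  (1,2): δ = 140.49°  ·
  (1,3): δ = 86.16°  ·
  (1,4): δ = 29.32°  ✓
  (1,5): δ = 33.07°  ✓
  (1,6): δ = 93.15°  ·
  (2,3): δ = 125.67°  ·
  (2,4): δ = 68.83°  ·
  (2,5): δ = 6.45°  ✓
  (2,6): δ = 53.64°  ✓
  (3,4): δ = 123.16°  ·
  (3,5): δ = 60.77°  ✓
  (3,6): δ = 0.69°  ✓
  (4,5): δ = 117.61°  ·
  (4,6): δ = 57.53°  ✓
  (5,6): δ = 119.92°  ·
antipodal pairs: 9

count = 9; pairs: (0,3), (0,4), (1,4), (1,5), (2,5), (2,6), (3,5), (3,6), (4,6)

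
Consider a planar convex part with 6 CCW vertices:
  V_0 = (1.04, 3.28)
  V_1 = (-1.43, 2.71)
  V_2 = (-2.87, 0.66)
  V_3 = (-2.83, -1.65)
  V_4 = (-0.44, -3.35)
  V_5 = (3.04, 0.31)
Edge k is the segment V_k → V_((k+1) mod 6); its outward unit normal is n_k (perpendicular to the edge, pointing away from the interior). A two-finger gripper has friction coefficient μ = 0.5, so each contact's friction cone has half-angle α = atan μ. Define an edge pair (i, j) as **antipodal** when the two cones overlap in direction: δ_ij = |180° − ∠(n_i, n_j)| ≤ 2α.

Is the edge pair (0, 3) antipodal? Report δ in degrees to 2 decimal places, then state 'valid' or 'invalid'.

α = atan 0.5 = 26.57°;  2α = 53.13°
edge 0: e_0 = (-2.47, -0.57);  n_0 = (-0.2249, +0.9744)
edge 3: e_3 = (+2.39, -1.70);  n_3 = (-0.5796, -0.8149)
∠(n_0, n_3) = 131.58°
δ = |180° − 131.58°| = 48.42°
48.42° ≤ 2α = 53.13°  →  valid

δ = 48.42°, valid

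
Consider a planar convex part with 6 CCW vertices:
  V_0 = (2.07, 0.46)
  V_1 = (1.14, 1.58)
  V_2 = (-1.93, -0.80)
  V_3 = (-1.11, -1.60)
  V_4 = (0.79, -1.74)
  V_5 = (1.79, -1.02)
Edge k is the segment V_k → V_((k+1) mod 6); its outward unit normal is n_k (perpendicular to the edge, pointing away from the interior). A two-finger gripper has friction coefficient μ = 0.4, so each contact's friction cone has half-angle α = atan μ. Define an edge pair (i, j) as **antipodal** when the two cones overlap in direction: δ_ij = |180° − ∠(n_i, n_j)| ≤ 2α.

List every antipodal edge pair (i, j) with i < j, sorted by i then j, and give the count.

α = atan 0.4 = 21.80°;  2α = 43.60°
n_0 = (+0.7693, +0.6388)
n_1 = (-0.6127, +0.7903)
n_2 = (-0.6983, -0.7158)
n_3 = (-0.0735, -0.9973)
n_4 = (+0.5843, -0.8115)
n_5 = (+0.9826, -0.1859)
  (0,1): δ = 91.92°  ·
  (0,2): δ = 6.00°  ✓
  (0,3): δ = 46.08°  ·
  (0,4): δ = 86.05°  ·
  (0,5): δ = 129.58°  ·
  (1,2): δ = 82.08°  ·
  (1,3): δ = 42.00°  ✓
  (1,4): δ = 2.03°  ✓
  (1,5): δ = 41.50°  ✓
  (2,3): δ = 139.92°  ·
  (2,4): δ = 99.95°  ·
  (2,5): δ = 56.42°  ·
  (3,4): δ = 140.03°  ·
  (3,5): δ = 96.50°  ·
  (4,5): δ = 136.47°  ·
antipodal pairs: 4

count = 4; pairs: (0,2), (1,3), (1,4), (1,5)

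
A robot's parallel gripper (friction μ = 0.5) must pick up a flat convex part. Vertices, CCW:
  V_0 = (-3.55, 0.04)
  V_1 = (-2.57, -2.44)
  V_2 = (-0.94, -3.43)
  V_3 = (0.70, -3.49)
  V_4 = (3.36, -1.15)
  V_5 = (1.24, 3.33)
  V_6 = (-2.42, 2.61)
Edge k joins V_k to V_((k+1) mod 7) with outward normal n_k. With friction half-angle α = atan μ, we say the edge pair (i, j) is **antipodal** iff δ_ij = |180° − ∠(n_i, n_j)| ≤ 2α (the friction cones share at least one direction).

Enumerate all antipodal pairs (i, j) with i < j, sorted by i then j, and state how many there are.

count = 7; pairs: (0,4), (1,4), (1,5), (2,5), (3,5), (3,6), (4,6)

α = atan 0.5 = 26.57°;  2α = 53.13°
n_0 = (-0.9300, -0.3675)
n_1 = (-0.5191, -0.8547)
n_2 = (-0.0366, -0.9993)
n_3 = (+0.6605, -0.7508)
n_4 = (+0.9039, +0.4277)
n_5 = (-0.1930, +0.9812)
n_6 = (-0.9154, +0.4025)
  (0,1): δ = 142.83°  ·
  (0,2): δ = 113.66°  ·
  (0,3): δ = 70.22°  ·
  (0,4): δ = 3.76°  ✓
  (0,5): δ = 79.57°  ·
  (0,6): δ = 134.70°  ·
  (1,2): δ = 150.82°  ·
  (1,3): δ = 107.39°  ·
  (1,4): δ = 33.40°  ✓
  (1,5): δ = 42.40°  ✓
  (1,6): δ = 97.54°  ·
  (2,3): δ = 136.57°  ·
  (2,4): δ = 62.58°  ·
  (2,5): δ = 13.22°  ✓
  (2,6): δ = 68.36°  ·
  (3,4): δ = 106.01°  ·
  (3,5): δ = 30.21°  ✓
  (3,6): δ = 24.93°  ✓
  (4,5): δ = 104.19°  ·
  (4,6): δ = 49.06°  ✓
  (5,6): δ = 124.86°  ·
antipodal pairs: 7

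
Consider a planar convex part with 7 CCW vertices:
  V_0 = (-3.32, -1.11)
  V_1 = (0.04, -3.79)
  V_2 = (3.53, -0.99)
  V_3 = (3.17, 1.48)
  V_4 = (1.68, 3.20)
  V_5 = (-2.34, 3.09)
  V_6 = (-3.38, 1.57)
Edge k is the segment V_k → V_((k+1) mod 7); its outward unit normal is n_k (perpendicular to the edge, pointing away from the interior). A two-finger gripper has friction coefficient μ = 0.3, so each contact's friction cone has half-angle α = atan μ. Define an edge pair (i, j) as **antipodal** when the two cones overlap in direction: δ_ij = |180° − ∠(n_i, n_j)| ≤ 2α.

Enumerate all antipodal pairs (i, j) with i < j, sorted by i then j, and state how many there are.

α = atan 0.3 = 16.70°;  2α = 33.40°
n_0 = (-0.6236, -0.7818)
n_1 = (+0.6258, -0.7800)
n_2 = (+0.9895, +0.1442)
n_3 = (+0.7558, +0.6548)
n_4 = (-0.0274, +0.9996)
n_5 = (-0.8253, +0.5647)
n_6 = (-0.9997, -0.0224)
  (0,1): δ = 102.68°  ·
  (0,2): δ = 43.13°  ·
  (0,3): δ = 10.52°  ✓
  (0,4): δ = 40.14°  ·
  (0,5): δ = 94.20°  ·
  (0,6): δ = 129.86°  ·
  (1,2): δ = 120.45°  ·
  (1,3): δ = 87.84°  ·
  (1,4): δ = 37.17°  ·
  (1,5): δ = 16.88°  ✓
  (1,6): δ = 52.54°  ·
  (2,3): δ = 147.39°  ·
  (2,4): δ = 96.73°  ·
  (2,5): δ = 42.67°  ·
  (2,6): δ = 7.01°  ✓
  (3,4): δ = 129.33°  ·
  (3,5): δ = 75.28°  ·
  (3,6): δ = 39.62°  ·
  (4,5): δ = 125.95°  ·
  (4,6): δ = 90.28°  ·
  (5,6): δ = 144.34°  ·
antipodal pairs: 3

count = 3; pairs: (0,3), (1,5), (2,6)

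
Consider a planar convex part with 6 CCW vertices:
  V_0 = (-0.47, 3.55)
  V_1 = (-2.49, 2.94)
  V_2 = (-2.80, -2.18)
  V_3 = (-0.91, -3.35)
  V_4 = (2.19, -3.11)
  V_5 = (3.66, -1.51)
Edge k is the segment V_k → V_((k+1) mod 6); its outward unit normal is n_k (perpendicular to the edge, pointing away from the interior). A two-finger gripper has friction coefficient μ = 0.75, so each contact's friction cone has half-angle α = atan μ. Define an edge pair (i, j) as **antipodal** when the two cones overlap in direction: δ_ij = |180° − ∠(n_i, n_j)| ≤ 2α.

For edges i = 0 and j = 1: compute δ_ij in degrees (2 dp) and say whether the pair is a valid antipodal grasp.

α = atan 0.75 = 36.87°;  2α = 73.74°
edge 0: e_0 = (-2.02, -0.61);  n_0 = (-0.2891, +0.9573)
edge 1: e_1 = (-0.31, -5.12);  n_1 = (-0.9982, +0.0604)
∠(n_0, n_1) = 69.73°
δ = |180° − 69.73°| = 110.27°
110.27° > 2α = 73.74°  →  invalid

δ = 110.27°, invalid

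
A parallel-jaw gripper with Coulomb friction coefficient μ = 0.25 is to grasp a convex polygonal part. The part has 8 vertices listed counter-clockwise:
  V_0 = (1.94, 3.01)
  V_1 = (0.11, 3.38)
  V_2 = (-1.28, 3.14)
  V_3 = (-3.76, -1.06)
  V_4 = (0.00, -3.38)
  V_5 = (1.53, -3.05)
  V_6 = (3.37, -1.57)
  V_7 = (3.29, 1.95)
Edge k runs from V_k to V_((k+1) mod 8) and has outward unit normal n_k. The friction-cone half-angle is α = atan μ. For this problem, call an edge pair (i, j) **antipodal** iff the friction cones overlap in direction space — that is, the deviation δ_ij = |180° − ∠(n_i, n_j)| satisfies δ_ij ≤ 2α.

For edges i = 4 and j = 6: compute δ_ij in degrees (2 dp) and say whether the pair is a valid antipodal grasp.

α = atan 0.25 = 14.04°;  2α = 28.07°
edge 4: e_4 = (+1.53, +0.33);  n_4 = (+0.2108, -0.9775)
edge 6: e_6 = (-0.08, +3.52);  n_6 = (+0.9997, +0.0227)
∠(n_4, n_6) = 79.13°
δ = |180° − 79.13°| = 100.87°
100.87° > 2α = 28.07°  →  invalid

δ = 100.87°, invalid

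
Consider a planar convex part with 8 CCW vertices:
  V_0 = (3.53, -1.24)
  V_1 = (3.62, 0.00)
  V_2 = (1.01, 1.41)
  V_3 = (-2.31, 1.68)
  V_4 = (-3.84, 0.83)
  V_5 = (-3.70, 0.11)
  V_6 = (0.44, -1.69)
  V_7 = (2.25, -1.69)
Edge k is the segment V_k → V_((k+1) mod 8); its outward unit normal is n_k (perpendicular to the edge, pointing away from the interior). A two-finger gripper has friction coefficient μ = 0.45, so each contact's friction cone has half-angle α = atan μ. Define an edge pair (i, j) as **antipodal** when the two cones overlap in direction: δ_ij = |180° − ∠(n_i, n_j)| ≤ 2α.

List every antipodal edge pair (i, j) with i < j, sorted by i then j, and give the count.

count = 9; pairs: (0,4), (1,5), (1,6), (1,7), (2,5), (2,6), (2,7), (3,6), (3,7)

α = atan 0.45 = 24.23°;  2α = 48.46°
n_0 = (+0.9974, -0.0724)
n_1 = (+0.4753, +0.8798)
n_2 = (+0.0811, +0.9967)
n_3 = (-0.4856, +0.8742)
n_4 = (-0.9816, -0.1909)
n_5 = (-0.3987, -0.9171)
n_6 = (+0.0000, -1.0000)
n_7 = (+0.3317, -0.9434)
  (0,1): δ = 114.23°  ·
  (0,2): δ = 90.50°  ·
  (0,3): δ = 56.79°  ·
  (0,4): δ = 15.15°  ✓
  (0,5): δ = 70.65°  ·
  (0,6): δ = 94.15°  ·
  (0,7): δ = 113.52°  ·
  (1,2): δ = 156.27°  ·
  (1,3): δ = 122.57°  ·
  (1,4): δ = 50.62°  ·
  (1,5): δ = 4.88°  ✓
  (1,6): δ = 28.38°  ✓
  (1,7): δ = 47.75°  ✓
  (2,3): δ = 146.30°  ·
  (2,4): δ = 74.35°  ·
  (2,5): δ = 18.85°  ✓
  (2,6): δ = 4.65°  ✓
  (2,7): δ = 24.02°  ✓
  (3,4): δ = 108.05°  ·
  (3,5): δ = 52.55°  ·
  (3,6): δ = 29.05°  ✓
  (3,7): δ = 9.68°  ✓
  (4,5): δ = 124.50°  ·
  (4,6): δ = 101.00°  ·
  (4,7): δ = 81.63°  ·
  (5,6): δ = 156.50°  ·
  (5,7): δ = 137.13°  ·
  (6,7): δ = 160.63°  ·
antipodal pairs: 9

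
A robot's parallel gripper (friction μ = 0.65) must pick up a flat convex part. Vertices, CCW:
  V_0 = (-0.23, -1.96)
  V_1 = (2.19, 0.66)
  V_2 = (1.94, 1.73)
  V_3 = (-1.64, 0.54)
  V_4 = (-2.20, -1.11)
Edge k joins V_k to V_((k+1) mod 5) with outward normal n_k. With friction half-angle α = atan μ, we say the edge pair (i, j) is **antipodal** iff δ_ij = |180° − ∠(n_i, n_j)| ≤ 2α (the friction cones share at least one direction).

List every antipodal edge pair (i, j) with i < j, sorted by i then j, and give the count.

count = 5; pairs: (0,2), (0,3), (1,3), (1,4), (2,4)

α = atan 0.65 = 33.02°;  2α = 66.05°
n_0 = (+0.7346, -0.6785)
n_1 = (+0.9738, +0.2275)
n_2 = (-0.3154, +0.9489)
n_3 = (-0.9469, +0.3214)
n_4 = (-0.3962, -0.9182)
  (0,1): δ = 124.12°  ·
  (0,2): δ = 28.89°  ✓
  (0,3): δ = 23.98°  ✓
  (0,4): δ = 109.39°  ·
  (1,2): δ = 84.76°  ·
  (1,3): δ = 31.90°  ✓
  (1,4): δ = 53.51°  ✓
  (2,3): δ = 127.13°  ·
  (2,4): δ = 41.73°  ✓
  (3,4): δ = 94.59°  ·
antipodal pairs: 5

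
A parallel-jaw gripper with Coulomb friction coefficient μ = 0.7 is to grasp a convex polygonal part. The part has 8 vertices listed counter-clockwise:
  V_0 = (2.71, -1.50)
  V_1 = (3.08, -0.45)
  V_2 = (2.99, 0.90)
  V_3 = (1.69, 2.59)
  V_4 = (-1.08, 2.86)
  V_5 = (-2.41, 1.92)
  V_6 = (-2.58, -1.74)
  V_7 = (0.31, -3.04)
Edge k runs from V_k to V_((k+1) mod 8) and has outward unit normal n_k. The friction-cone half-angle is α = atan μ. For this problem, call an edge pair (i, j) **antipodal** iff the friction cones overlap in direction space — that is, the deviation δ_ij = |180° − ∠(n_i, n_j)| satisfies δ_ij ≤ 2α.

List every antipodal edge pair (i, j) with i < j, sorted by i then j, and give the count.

α = atan 0.7 = 34.99°;  2α = 69.98°
n_0 = (+0.9432, -0.3324)
n_1 = (+0.9978, +0.0665)
n_2 = (+0.7926, +0.6097)
n_3 = (+0.0970, +0.9953)
n_4 = (-0.5772, +0.8166)
n_5 = (-0.9989, +0.0464)
n_6 = (-0.4102, -0.9120)
n_7 = (+0.5400, -0.8416)
  (0,1): δ = 156.77°  ·
  (0,2): δ = 123.02°  ·
  (0,3): δ = 76.16°  ·
  (0,4): δ = 35.34°  ✓
  (0,5): δ = 16.75°  ✓
  (0,6): δ = 85.19°  ·
  (0,7): δ = 142.10°  ·
  (1,2): δ = 146.25°  ·
  (1,3): δ = 99.38°  ·
  (1,4): δ = 58.56°  ✓
  (1,5): δ = 6.47°  ✓
  (1,6): δ = 61.97°  ✓
  (1,7): δ = 118.87°  ·
  (2,3): δ = 133.14°  ·
  (2,4): δ = 92.32°  ·
  (2,5): δ = 40.23°  ✓
  (2,6): δ = 28.21°  ✓
  (2,7): δ = 85.12°  ·
  (3,4): δ = 139.18°  ·
  (3,5): δ = 87.09°  ·
  (3,6): δ = 18.65°  ✓
  (3,7): δ = 38.25°  ✓
  (4,5): δ = 127.91°  ·
  (4,6): δ = 59.47°  ✓
  (4,7): δ = 2.56°  ✓
  (5,6): δ = 111.56°  ·
  (5,7): δ = 54.65°  ✓
  (6,7): δ = 123.09°  ·
antipodal pairs: 12

count = 12; pairs: (0,4), (0,5), (1,4), (1,5), (1,6), (2,5), (2,6), (3,6), (3,7), (4,6), (4,7), (5,7)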